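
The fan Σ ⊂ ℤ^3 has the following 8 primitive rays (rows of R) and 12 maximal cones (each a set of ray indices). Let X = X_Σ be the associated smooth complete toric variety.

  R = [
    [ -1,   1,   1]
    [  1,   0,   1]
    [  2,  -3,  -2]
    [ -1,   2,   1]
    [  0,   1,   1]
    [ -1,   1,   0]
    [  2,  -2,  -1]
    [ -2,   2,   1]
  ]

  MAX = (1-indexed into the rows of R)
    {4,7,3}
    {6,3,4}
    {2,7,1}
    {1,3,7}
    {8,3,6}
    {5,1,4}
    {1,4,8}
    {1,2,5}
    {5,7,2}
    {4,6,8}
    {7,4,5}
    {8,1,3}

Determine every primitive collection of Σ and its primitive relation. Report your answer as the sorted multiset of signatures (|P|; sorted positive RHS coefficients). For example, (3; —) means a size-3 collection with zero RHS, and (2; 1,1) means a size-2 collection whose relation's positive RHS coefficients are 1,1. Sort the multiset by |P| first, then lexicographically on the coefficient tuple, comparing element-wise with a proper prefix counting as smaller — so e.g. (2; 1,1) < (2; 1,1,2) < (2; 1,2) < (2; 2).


14 collections generate NE(X_Σ); each relation:

  {7,8}:  v_{7} + v_{8} = 0  ⟹  sig = (2; —)
  {1,6}:  v_{1} + v_{6} = v_{8}  ⟹  sig = (2; 1)
  {2,6}:  v_{2} + v_{6} = v_{5}  ⟹  sig = (2; 1)
  {3,5}:  v_{3} + v_{5} = v_{7}  ⟹  sig = (2; 1)
  {5,6}:  v_{5} + v_{6} = v_{4}  ⟹  sig = (2; 1)
  {2,8}:  v_{2} + v_{8} = v_{1} + v_{5}  ⟹  sig = (2; 1,1)
  {5,8}:  v_{5} + v_{8} = v_{1} + v_{4}  ⟹  sig = (2; 1,1)
  {6,7}:  v_{6} + v_{7} = v_{3} + v_{4}  ⟹  sig = (2; 1,1)
  {2,3}:  v_{2} + v_{3} = v_{1} + 2·v_{7}  ⟹  sig = (2; 1,2)
  {2,4}:  v_{2} + v_{4} = 2·v_{5}  ⟹  sig = (2; 2)
  {1,3,4}:  v_{1} + v_{3} + v_{4} = 0  ⟹  sig = (3; —)
  {1,4,7}:  v_{1} + v_{4} + v_{7} = v_{5}  ⟹  sig = (3; 1)
  {1,5,7}:  v_{1} + v_{5} + v_{7} = v_{2}  ⟹  sig = (3; 1)
  {3,4,8}:  v_{3} + v_{4} + v_{8} = v_{6}  ⟹  sig = (3; 1)

Sorted signature multiset PRS(X):
    |P|=2: 10 collections, coeffs (), (1), (1), (1), (1), (1,1), (1,1), (1,1), (1,2), (2)
    |P|=3: 4 collections, coeffs (), (1), (1), (1)


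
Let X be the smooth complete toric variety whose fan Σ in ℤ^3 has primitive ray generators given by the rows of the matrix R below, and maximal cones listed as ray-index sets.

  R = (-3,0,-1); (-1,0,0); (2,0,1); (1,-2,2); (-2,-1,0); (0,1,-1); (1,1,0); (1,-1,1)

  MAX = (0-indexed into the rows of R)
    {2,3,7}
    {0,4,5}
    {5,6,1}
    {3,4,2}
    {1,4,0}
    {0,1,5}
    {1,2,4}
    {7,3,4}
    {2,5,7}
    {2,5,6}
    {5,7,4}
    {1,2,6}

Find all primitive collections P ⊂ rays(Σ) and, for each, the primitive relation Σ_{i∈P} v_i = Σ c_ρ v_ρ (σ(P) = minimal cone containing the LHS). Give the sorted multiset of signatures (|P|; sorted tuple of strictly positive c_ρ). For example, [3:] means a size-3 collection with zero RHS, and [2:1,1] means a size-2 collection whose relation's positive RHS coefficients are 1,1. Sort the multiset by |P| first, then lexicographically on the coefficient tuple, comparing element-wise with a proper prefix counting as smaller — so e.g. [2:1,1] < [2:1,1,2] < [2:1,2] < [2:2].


The 14 primitive collections of Σ (r=8, n=3):

  P={0,2}:  v_{0} + v_{2} = v_{1}  ⟹  sig = [2:1]
  P={0,7}:  v_{0} + v_{7} = v_{4}  ⟹  sig = [2:1]
  P={3,5}:  v_{3} + v_{5} = v_{7}  ⟹  sig = [2:1]
  P={4,6}:  v_{4} + v_{6} = v_{1}  ⟹  sig = [2:1]
  P={6,7}:  v_{6} + v_{7} = v_{2}  ⟹  sig = [2:1]
  P={1,7}:  v_{1} + v_{7} = v_{2} + v_{4}  ⟹  sig = [2:1,1]
  P={0,3}:  v_{0} + v_{3} = v_{2} + 2·v_{4}  ⟹  sig = [2:1,2]
  P={0,6}:  v_{0} + v_{6} = 2·v_{1} + v_{5}  ⟹  sig = [2:1,2]
  P={3,6}:  v_{3} + v_{6} = 2·v_{2} + v_{4}  ⟹  sig = [2:1,2]
  P={1,3}:  v_{1} + v_{3} = 2·v_{2} + 2·v_{4}  ⟹  sig = [2:2,2]
  P={2,4,5}:  v_{2} + v_{4} + v_{5} = 0  ⟹  sig = [3:]
  P={1,2,5}:  v_{1} + v_{2} + v_{5} = v_{6}  ⟹  sig = [3:1]
  P={1,4,5}:  v_{1} + v_{4} + v_{5} = v_{0}  ⟹  sig = [3:1]
  P={2,4,7}:  v_{2} + v_{4} + v_{7} = v_{3}  ⟹  sig = [3:1]

Signatures (|P|; sorted positive RHS coefficients), sorted:
    [2:1]
    [2:1]
    [2:1]
    [2:1]
    [2:1]
    [2:1,1]
    [2:1,2]
    [2:1,2]
    [2:1,2]
    [2:2,2]
    [3:]
    [3:1]
    [3:1]
    [3:1]


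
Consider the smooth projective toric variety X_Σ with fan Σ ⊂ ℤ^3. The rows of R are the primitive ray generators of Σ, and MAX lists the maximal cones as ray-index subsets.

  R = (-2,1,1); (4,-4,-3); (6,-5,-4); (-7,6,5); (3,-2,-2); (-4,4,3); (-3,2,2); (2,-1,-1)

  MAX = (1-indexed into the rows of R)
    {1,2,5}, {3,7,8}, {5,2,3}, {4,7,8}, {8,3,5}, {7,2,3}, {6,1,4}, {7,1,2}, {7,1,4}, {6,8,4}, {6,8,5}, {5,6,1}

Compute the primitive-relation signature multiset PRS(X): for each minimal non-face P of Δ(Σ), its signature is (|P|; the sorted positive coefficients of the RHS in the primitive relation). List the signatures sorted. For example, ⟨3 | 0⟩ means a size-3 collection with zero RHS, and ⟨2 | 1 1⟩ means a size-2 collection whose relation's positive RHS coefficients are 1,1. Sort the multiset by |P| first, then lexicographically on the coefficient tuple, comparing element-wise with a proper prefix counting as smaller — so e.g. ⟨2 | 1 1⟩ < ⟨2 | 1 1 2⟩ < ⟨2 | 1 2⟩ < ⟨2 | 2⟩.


Minimal non-faces — 10 found among 8 rays, 12 max cones:

  {1,8}:  v_{1} + v_{8} = 0  ⇒ sig = ⟨2 | 0⟩
  {2,6}:  v_{2} + v_{6} = 0  ⇒ sig = ⟨2 | 0⟩
  {5,7}:  v_{5} + v_{7} = 0  ⇒ sig = ⟨2 | 0⟩
  {1,3}:  v_{1} + v_{3} = v_{2}  ⇒ sig = ⟨2 | 1⟩
  {2,4}:  v_{2} + v_{4} = v_{7}  ⇒ sig = ⟨2 | 1⟩
  {2,8}:  v_{2} + v_{8} = v_{3}  ⇒ sig = ⟨2 | 1⟩
  {3,6}:  v_{3} + v_{6} = v_{8}  ⇒ sig = ⟨2 | 1⟩
  {4,5}:  v_{4} + v_{5} = v_{6}  ⇒ sig = ⟨2 | 1⟩
  {6,7}:  v_{6} + v_{7} = v_{4}  ⇒ sig = ⟨2 | 1⟩
  {3,4}:  v_{3} + v_{4} = v_{7} + v_{8}  ⇒ sig = ⟨2 | 1 1⟩

Hence PRS(X_Σ) =
[⟨2 | 0⟩, ⟨2 | 0⟩, ⟨2 | 0⟩, ⟨2 | 1⟩, ⟨2 | 1⟩, ⟨2 | 1⟩, ⟨2 | 1⟩, ⟨2 | 1⟩, ⟨2 | 1⟩, ⟨2 | 1 1⟩]


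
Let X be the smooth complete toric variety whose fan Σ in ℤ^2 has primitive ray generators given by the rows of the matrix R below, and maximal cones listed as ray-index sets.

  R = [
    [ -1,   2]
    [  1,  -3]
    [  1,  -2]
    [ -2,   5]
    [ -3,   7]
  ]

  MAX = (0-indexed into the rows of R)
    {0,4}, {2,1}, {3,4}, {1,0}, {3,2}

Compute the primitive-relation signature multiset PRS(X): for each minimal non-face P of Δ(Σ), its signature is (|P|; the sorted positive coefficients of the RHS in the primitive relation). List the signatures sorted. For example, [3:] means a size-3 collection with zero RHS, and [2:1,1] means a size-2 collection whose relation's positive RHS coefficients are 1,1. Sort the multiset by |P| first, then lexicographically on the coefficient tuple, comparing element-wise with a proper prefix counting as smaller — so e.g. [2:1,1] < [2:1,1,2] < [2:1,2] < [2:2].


Δ(Σ) — 5 vertices, 5 min non-faces:

  P = {0,2}:  v_{0} + v_{2} = 0  →  sig = [2:]
  P = {0,3}:  v_{0} + v_{3} = v_{4}  →  sig = [2:1]
  P = {1,3}:  v_{1} + v_{3} = v_{0}  →  sig = [2:1]
  P = {2,4}:  v_{2} + v_{4} = v_{3}  →  sig = [2:1]
  P = {1,4}:  v_{1} + v_{4} = 2·v_{0}  →  sig = [2:2]

so the primitive-relation signature multiset is
{ [2:],  [2:1] ×3,  [2:2] }


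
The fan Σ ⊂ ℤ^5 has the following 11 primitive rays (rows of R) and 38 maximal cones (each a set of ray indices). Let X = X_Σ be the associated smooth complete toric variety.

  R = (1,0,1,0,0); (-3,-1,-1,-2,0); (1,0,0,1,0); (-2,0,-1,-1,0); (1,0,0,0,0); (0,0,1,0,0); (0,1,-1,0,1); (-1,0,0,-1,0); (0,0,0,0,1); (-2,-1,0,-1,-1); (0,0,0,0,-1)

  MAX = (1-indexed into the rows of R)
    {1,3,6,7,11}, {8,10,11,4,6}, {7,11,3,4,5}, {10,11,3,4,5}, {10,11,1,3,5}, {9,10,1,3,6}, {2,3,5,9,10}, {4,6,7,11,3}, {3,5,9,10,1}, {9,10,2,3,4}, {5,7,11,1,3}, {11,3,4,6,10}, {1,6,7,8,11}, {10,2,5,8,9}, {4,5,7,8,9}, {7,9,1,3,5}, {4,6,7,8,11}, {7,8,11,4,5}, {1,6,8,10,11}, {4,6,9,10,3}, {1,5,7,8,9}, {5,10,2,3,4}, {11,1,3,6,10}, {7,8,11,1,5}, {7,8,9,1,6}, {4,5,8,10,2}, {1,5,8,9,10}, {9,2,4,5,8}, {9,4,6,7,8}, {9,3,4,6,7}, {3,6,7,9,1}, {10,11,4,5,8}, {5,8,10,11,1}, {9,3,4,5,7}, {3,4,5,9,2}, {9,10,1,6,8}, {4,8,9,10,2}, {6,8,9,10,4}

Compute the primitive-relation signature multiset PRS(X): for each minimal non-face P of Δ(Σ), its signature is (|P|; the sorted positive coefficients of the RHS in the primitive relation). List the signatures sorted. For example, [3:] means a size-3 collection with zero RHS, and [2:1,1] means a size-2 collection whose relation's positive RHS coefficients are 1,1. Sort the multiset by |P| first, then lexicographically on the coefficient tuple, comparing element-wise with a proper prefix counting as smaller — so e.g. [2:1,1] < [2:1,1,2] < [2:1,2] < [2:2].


10 minimal non-faces of Δ(Σ) (on 11 rays):

  P = {3,8}:  v_{3} + v_{8} = 0  →  sig = [2:]
  P = {9,11}:  v_{9} + v_{11} = 0  →  sig = [2:]
  P = {1,4}:  v_{1} + v_{4} = v_{8}  →  sig = [2:1]
  P = {5,6}:  v_{5} + v_{6} = v_{1}  →  sig = [2:1]
  P = {7,10}:  v_{7} + v_{10} = v_{4}  →  sig = [2:1]
  P = {2,6}:  v_{2} + v_{6} = v_{8} + v_{9} + v_{10}  →  sig = [2:1,1,1]
  P = {2,11}:  v_{2} + v_{11} = v_{4} + v_{5} + v_{10}  →  sig = [2:1,1,1]
  P = {1,2}:  v_{1} + v_{2} = v_{5} + v_{8} + v_{9} + v_{10}  →  sig = [2:1,1,1,1]
  P = {2,7}:  v_{2} + v_{7} = 2·v_{4} + v_{5} + v_{9}  →  sig = [2:1,1,2]
  P = {4,5,9,10}:  v_{4} + v_{5} + v_{9} + v_{10} = v_{2}  →  sig = [4:1]

Sorted signature multiset PRS(X):
    |P|=2: 9 collections, coeffs (), (), (1), (1), (1), (1,1,1), (1,1,1), (1,1,1,1), (1,1,2)
    |P|=4: 1 collection, coeffs (1)


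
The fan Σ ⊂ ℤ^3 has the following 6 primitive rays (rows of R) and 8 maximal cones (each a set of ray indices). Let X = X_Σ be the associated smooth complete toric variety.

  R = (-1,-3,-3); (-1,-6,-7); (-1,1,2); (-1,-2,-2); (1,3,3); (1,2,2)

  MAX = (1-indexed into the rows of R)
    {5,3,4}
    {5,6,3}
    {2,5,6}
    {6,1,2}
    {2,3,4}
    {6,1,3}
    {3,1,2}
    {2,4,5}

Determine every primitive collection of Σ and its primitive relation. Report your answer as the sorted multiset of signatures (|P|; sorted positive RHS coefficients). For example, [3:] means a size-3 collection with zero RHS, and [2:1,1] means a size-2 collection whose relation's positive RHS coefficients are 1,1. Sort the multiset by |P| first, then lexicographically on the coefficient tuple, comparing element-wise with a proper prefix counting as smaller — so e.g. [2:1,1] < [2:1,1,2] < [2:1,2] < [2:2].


5 minimal non-faces of Δ(Σ) (on 6 rays):

  {1,5}:  v_{1} + v_{5} = 0  ⟹  sig = [2:]
  {4,6}:  v_{4} + v_{6} = 0  ⟹  sig = [2:]
  {1,4}:  v_{1} + v_{4} = v_{2} + v_{3}  ⟹  sig = [2:1,1]
  {2,3,5}:  v_{2} + v_{3} + v_{5} = v_{4}  ⟹  sig = [3:1]
  {2,3,6}:  v_{2} + v_{3} + v_{6} = v_{1}  ⟹  sig = [3:1]

so the primitive-relation signature multiset is
    [2:]
    [2:]
    [2:1,1]
    [3:1]
    [3:1]


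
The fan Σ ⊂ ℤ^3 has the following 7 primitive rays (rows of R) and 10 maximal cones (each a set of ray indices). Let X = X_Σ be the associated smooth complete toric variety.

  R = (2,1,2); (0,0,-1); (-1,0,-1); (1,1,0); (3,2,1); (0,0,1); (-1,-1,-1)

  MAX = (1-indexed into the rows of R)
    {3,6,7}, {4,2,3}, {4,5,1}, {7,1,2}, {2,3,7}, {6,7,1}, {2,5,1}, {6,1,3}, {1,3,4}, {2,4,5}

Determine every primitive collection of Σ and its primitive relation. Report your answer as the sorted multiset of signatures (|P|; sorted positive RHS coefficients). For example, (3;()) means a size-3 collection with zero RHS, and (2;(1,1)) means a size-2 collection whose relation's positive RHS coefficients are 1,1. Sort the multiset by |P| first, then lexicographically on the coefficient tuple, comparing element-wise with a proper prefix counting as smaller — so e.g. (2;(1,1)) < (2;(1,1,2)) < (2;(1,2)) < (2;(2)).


Σ has 9 primitive collections:

  P={2,6}:  v_{2} + v_{6} = 0  so sig = (2;())
  P={4,7}:  v_{4} + v_{7} = v_{2}  so sig = (2;(1))
  P={4,6}:  v_{4} + v_{6} = v_{1} + v_{3}  so sig = (2;(1,1))
  P={5,6}:  v_{5} + v_{6} = v_{1} + v_{4}  so sig = (2;(1,1))
  P={5,7}:  v_{5} + v_{7} = v_{1} + 2·v_{2}  so sig = (2;(1,2))
  P={3,5}:  v_{3} + v_{5} = 2·v_{4}  so sig = (2;(2))
  P={1,3,7}:  v_{1} + v_{3} + v_{7} = 0  so sig = (3;())
  P={1,2,3}:  v_{1} + v_{2} + v_{3} = v_{4}  so sig = (3;(1))
  P={1,2,4}:  v_{1} + v_{2} + v_{4} = v_{5}  so sig = (3;(1))

Hence PRS(X_Σ) =
    (2;())
    (2;(1))
    (2;(1,1))
    (2;(1,1))
    (2;(1,2))
    (2;(2))
    (3;())
    (3;(1))
    (3;(1))


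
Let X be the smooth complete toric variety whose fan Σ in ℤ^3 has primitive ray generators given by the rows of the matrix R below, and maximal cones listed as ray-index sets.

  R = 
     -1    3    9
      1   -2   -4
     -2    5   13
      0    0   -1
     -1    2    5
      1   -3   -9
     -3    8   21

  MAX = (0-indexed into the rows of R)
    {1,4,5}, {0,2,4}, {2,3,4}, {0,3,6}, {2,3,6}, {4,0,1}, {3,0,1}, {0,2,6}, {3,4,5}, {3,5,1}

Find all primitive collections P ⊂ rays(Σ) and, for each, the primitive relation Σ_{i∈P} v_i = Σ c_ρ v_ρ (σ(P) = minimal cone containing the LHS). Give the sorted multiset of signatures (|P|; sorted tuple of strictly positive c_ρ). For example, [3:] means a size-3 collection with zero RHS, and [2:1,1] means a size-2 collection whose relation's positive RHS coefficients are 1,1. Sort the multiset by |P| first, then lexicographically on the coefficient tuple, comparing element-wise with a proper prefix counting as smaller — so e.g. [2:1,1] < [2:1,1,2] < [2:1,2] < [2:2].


|primitive collections| = 9. Relations:

  P = {0,5}:  v_{0} + v_{5} = 0  so sig = [2:]
  P = {1,2}:  v_{1} + v_{2} = v_{0}  so sig = [2:1]
  P = {2,5}:  v_{2} + v_{5} = v_{3} + v_{4}  so sig = [2:1,1]
  P = {5,6}:  v_{5} + v_{6} = v_{2} + v_{3}  so sig = [2:1,1]
  P = {1,6}:  v_{1} + v_{6} = 2·v_{0} + v_{3}  so sig = [2:1,2]
  P = {4,6}:  v_{4} + v_{6} = 2·v_{2}  so sig = [2:2]
  P = {1,3,4}:  v_{1} + v_{3} + v_{4} = 0  so sig = [3:]
  P = {0,2,3}:  v_{0} + v_{2} + v_{3} = v_{6}  so sig = [3:1]
  P = {0,3,4}:  v_{0} + v_{3} + v_{4} = v_{2}  so sig = [3:1]

Sorted signature multiset PRS(X):
    [2:]
    [2:1]
    [2:1,1]
    [2:1,1]
    [2:1,2]
    [2:2]
    [3:]
    [3:1]
    [3:1]


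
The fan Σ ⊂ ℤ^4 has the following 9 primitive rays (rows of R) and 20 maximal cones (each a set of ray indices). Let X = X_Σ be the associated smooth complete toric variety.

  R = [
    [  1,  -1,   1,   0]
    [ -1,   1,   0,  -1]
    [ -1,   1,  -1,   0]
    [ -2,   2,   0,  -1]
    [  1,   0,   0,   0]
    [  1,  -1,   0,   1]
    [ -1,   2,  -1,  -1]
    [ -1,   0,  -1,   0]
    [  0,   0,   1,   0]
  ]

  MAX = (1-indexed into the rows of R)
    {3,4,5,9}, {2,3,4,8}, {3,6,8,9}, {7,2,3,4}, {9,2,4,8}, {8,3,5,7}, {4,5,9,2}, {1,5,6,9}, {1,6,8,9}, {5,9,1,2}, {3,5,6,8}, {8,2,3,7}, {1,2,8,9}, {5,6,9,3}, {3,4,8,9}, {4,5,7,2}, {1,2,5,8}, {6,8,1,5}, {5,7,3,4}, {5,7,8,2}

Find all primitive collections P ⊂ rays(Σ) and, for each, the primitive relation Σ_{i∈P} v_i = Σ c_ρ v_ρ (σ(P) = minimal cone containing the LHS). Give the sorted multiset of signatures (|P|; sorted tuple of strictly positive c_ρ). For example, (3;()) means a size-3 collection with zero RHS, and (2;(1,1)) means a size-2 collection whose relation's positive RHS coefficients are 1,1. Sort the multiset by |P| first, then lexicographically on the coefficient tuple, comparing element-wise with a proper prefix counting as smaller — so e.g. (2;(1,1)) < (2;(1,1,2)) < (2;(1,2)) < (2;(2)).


The 12 primitive collections of Σ (r=9, n=4):

  P={1,3}:  v_{1} + v_{3} = 0  →  sig = (2;())
  P={2,6}:  v_{2} + v_{6} = 0  →  sig = (2;())
  P={1,4}:  v_{1} + v_{4} = v_{2} + v_{9}  →  sig = (2;(1,1))
  P={1,7}:  v_{1} + v_{7} = v_{2} + v_{5}  →  sig = (2;(1,1))
  P={4,6}:  v_{4} + v_{6} = v_{3} + v_{9}  →  sig = (2;(1,1))
  P={6,7}:  v_{6} + v_{7} = v_{3} + v_{5}  →  sig = (2;(1,1))
  P={7,9}:  v_{7} + v_{9} = v_{4} + v_{5}  →  sig = (2;(1,1))
  P={5,8,9}:  v_{5} + v_{8} + v_{9} = 0  →  sig = (3;())
  P={2,3,5}:  v_{2} + v_{3} + v_{5} = v_{7}  →  sig = (3;(1))
  P={2,3,9}:  v_{2} + v_{3} + v_{9} = v_{4}  →  sig = (3;(1))
  P={4,5,8}:  v_{4} + v_{5} + v_{8} = v_{2} + v_{3}  →  sig = (3;(1,1))
  P={4,7,8}:  v_{4} + v_{7} + v_{8} = 2·v_{2} + 2·v_{3}  →  sig = (3;(2,2))

Sorted signature multiset PRS(X):
[(2;()), (2;()), (2;(1,1)), (2;(1,1)), (2;(1,1)), (2;(1,1)), (2;(1,1)), (3;()), (3;(1)), (3;(1)), (3;(1,1)), (3;(2,2))]


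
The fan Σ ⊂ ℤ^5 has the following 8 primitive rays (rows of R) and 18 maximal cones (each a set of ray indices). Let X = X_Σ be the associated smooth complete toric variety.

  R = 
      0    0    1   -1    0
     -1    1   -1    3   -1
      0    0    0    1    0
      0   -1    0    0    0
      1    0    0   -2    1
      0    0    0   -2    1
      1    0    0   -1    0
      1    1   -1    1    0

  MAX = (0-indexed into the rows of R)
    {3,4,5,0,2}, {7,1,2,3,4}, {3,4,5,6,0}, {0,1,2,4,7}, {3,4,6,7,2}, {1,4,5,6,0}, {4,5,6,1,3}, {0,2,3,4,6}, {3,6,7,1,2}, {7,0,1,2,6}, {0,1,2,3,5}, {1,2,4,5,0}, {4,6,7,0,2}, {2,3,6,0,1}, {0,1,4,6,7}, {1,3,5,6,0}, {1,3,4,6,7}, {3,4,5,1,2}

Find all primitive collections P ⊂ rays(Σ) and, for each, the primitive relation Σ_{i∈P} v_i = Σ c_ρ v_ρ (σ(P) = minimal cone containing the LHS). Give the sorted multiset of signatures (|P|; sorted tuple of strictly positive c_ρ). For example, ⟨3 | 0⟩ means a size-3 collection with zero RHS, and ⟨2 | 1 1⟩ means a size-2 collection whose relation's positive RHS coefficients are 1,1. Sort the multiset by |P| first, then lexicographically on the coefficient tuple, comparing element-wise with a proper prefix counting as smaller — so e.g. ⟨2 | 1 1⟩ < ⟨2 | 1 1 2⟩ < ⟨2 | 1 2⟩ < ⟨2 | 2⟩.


Σ has 5 primitive collections:

  P = {5,7}:  v_{5} + v_{7} = v_{1} + 2·v_{4} ; sig = ⟨2 | 1 2⟩
  P = {2,5,6}:  v_{2} + v_{5} + v_{6} = v_{4} ; sig = ⟨3 | 1⟩
  P = {0,3,7}:  v_{0} + v_{3} + v_{7} = v_{2} + v_{6} ; sig = ⟨3 | 1 1⟩
  P = {0,1,3,4}:  v_{0} + v_{1} + v_{3} + v_{4} = 0 ; sig = ⟨4 | 0⟩
  P = {1,2,4,6}:  v_{1} + v_{2} + v_{4} + v_{6} = v_{7} ; sig = ⟨4 | 1⟩

so the primitive-relation signature multiset is
{ ⟨2 | 1 2⟩,  ⟨3 | 1⟩,  ⟨3 | 1 1⟩,  ⟨4 | 0⟩,  ⟨4 | 1⟩ }


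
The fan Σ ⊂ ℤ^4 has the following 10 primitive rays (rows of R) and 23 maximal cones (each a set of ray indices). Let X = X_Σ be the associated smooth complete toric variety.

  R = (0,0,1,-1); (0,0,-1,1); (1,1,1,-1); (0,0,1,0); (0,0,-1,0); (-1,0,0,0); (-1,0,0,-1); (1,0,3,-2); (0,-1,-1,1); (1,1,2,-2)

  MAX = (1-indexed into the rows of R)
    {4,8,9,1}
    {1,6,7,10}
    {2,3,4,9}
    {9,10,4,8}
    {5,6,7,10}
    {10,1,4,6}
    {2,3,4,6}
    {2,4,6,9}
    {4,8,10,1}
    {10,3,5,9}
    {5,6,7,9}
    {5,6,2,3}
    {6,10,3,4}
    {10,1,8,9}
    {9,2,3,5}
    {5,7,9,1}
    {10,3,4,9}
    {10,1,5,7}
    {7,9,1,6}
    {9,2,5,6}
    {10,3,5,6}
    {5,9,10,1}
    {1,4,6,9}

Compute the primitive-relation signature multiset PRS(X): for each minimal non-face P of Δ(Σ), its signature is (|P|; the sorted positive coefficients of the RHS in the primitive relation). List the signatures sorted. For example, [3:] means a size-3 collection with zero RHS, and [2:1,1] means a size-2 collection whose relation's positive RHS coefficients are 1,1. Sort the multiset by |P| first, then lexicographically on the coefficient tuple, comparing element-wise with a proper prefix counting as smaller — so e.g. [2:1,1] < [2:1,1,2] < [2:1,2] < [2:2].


The 17 primitive collections of Σ (r=10, n=4):

  P = {1,2}:  v_{1} + v_{2} = 0 ; sig = [2:]
  P = {4,5}:  v_{4} + v_{5} = 0 ; sig = [2:]
  P = {1,3}:  v_{1} + v_{3} = v_{10} ; sig = [2:1]
  P = {2,10}:  v_{2} + v_{10} = v_{3} ; sig = [2:1]
  P = {2,7}:  v_{2} + v_{7} = v_{5} + v_{6} ; sig = [2:1,1]
  P = {4,7}:  v_{4} + v_{7} = v_{1} + v_{6} ; sig = [2:1,1]
  P = {2,8}:  v_{2} + v_{8} = v_{4} + v_{9} + v_{10} ; sig = [2:1,1,1]
  P = {3,7}:  v_{3} + v_{7} = v_{5} + v_{6} + v_{10} ; sig = [2:1,1,1]
  P = {5,8}:  v_{5} + v_{8} = v_{1} + v_{9} + v_{10} ; sig = [2:1,1,1]
  P = {3,8}:  v_{3} + v_{8} = v_{4} + v_{9} + 2·v_{10} ; sig = [2:1,1,2]
  P = {6,8}:  v_{6} + v_{8} = 2·v_{1} + v_{4} ; sig = [2:1,2]
  P = {7,8}:  v_{7} + v_{8} = 3·v_{1} ; sig = [2:3]
  P = {3,6,9}:  v_{3} + v_{6} + v_{9} = 0 ; sig = [3:]
  P = {1,5,6}:  v_{1} + v_{5} + v_{6} = v_{7} ; sig = [3:1]
  P = {6,9,10}:  v_{6} + v_{9} + v_{10} = v_{1} ; sig = [3:1]
  P = {7,9,10}:  v_{7} + v_{9} + v_{10} = 2·v_{1} + v_{5} ; sig = [3:1,2]
  P = {1,4,9,10}:  v_{1} + v_{4} + v_{9} + v_{10} = v_{8} ; sig = [4:1]

Hence PRS(X_Σ) =
{ [2:] ×2,  [2:1] ×2,  [2:1,1] ×2,  [2:1,1,1] ×3,  [2:1,1,2],  [2:1,2],  [2:3],  [3:],  [3:1] ×2,  [3:1,2],  [4:1] }


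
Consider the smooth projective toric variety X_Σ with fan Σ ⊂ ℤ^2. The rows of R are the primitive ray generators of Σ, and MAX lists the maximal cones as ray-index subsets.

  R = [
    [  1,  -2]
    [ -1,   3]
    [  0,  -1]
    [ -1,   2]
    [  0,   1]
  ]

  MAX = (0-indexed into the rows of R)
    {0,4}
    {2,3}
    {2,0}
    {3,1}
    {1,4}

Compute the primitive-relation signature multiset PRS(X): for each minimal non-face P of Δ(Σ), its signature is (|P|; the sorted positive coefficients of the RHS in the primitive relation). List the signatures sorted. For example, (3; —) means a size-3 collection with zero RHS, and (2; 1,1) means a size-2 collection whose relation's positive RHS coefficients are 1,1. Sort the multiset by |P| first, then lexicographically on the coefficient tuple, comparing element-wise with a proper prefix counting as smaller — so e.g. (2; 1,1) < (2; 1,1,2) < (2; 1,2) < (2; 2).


Σ has 5 primitive collections:

  P={0,3}:  v_{0} + v_{3} = 0 ; sig = (2; —)
  P={2,4}:  v_{2} + v_{4} = 0 ; sig = (2; —)
  P={0,1}:  v_{0} + v_{1} = v_{4} ; sig = (2; 1)
  P={1,2}:  v_{1} + v_{2} = v_{3} ; sig = (2; 1)
  P={3,4}:  v_{3} + v_{4} = v_{1} ; sig = (2; 1)

Signatures (|P|; sorted positive RHS coefficients), sorted:
    (2; —)
    (2; —)
    (2; 1)
    (2; 1)
    (2; 1)


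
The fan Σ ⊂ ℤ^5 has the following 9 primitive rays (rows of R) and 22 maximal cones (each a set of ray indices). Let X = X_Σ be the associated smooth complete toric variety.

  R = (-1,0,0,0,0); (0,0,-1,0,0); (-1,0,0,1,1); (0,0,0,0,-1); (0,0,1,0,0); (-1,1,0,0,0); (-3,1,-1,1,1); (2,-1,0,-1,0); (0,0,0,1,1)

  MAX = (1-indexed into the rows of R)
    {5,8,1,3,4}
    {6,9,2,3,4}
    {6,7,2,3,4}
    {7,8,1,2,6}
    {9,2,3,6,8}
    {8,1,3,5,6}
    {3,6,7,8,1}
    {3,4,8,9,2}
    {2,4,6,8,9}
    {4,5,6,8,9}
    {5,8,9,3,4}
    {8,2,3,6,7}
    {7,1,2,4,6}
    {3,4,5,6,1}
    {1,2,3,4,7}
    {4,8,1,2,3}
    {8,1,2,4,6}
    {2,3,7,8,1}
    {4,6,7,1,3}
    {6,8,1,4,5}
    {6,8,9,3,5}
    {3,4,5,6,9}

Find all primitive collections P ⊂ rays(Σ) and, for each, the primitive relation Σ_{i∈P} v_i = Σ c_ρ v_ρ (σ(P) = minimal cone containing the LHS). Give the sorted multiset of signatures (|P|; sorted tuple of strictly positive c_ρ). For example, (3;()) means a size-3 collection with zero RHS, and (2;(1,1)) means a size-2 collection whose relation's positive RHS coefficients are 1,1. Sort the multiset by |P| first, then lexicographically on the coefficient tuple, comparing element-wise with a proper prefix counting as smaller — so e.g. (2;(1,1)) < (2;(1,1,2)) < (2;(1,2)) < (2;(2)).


Δ(Σ) — 9 vertices, 7 min non-faces:

  P={2,5}:  v_{2} + v_{5} = 0 — sig = (2;())
  P={1,9}:  v_{1} + v_{9} = v_{3} — sig = (2;(1))
  P={5,7}:  v_{5} + v_{7} = v_{1} + v_{3} + v_{6} — sig = (2;(1,1,1))
  P={7,9}:  v_{7} + v_{9} = v_{2} + 2·v_{3} + v_{6} — sig = (2;(1,1,2))
  P={4,7,8}:  v_{4} + v_{7} + v_{8} = v_{1} + v_{2} — sig = (3;(1,1))
  P={3,4,6,8}:  v_{3} + v_{4} + v_{6} + v_{8} = 0 — sig = (4;())
  P={1,2,3,6}:  v_{1} + v_{2} + v_{3} + v_{6} = v_{7} — sig = (4;(1))

Signatures (|P|; sorted positive RHS coefficients), sorted:
{ (2;()),  (2;(1)),  (2;(1,1,1)),  (2;(1,1,2)),  (3;(1,1)),  (4;()),  (4;(1)) }


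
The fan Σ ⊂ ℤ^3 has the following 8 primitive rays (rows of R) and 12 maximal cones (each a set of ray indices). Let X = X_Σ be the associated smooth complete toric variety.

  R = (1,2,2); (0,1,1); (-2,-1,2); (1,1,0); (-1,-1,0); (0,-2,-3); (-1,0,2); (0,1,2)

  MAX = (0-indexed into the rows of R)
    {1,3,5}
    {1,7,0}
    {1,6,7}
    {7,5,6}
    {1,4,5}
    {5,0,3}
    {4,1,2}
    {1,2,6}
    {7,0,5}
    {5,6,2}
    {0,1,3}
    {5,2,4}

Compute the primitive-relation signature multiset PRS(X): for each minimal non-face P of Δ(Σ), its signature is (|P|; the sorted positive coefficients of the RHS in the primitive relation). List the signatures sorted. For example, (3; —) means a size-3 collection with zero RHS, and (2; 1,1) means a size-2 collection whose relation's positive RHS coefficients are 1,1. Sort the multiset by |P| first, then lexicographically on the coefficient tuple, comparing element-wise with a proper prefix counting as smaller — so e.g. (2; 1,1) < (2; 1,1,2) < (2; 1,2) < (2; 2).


Δ(Σ) — 8 vertices, 14 min non-faces:

  P = {3,4}:  v_{3} + v_{4} = 0  ⟹  sig = (2; —)
  P = {0,4}:  v_{0} + v_{4} = v_{7}  ⟹  sig = (2; 1)
  P = {2,3}:  v_{2} + v_{3} = v_{6}  ⟹  sig = (2; 1)
  P = {3,6}:  v_{3} + v_{6} = v_{7}  ⟹  sig = (2; 1)
  P = {3,7}:  v_{3} + v_{7} = v_{0}  ⟹  sig = (2; 1)
  P = {4,6}:  v_{4} + v_{6} = v_{2}  ⟹  sig = (2; 1)
  P = {4,7}:  v_{4} + v_{7} = v_{6}  ⟹  sig = (2; 1)
  P = {0,2}:  v_{0} + v_{2} = v_{6} + v_{7}  ⟹  sig = (2; 1,1)
  P = {0,6}:  v_{0} + v_{6} = 2·v_{7}  ⟹  sig = (2; 2)
  P = {2,7}:  v_{2} + v_{7} = 2·v_{6}  ⟹  sig = (2; 2)
  P = {1,5,7}:  v_{1} + v_{5} + v_{7} = 0  ⟹  sig = (3; —)
  P = {0,1,5}:  v_{0} + v_{1} + v_{5} = v_{3}  ⟹  sig = (3; 1)
  P = {1,5,6}:  v_{1} + v_{5} + v_{6} = v_{4}  ⟹  sig = (3; 1)
  P = {1,2,5}:  v_{1} + v_{2} + v_{5} = 2·v_{4}  ⟹  sig = (3; 2)

Hence PRS(X_Σ) =
[(2; —), (2; 1), (2; 1), (2; 1), (2; 1), (2; 1), (2; 1), (2; 1,1), (2; 2), (2; 2), (3; —), (3; 1), (3; 1), (3; 2)]


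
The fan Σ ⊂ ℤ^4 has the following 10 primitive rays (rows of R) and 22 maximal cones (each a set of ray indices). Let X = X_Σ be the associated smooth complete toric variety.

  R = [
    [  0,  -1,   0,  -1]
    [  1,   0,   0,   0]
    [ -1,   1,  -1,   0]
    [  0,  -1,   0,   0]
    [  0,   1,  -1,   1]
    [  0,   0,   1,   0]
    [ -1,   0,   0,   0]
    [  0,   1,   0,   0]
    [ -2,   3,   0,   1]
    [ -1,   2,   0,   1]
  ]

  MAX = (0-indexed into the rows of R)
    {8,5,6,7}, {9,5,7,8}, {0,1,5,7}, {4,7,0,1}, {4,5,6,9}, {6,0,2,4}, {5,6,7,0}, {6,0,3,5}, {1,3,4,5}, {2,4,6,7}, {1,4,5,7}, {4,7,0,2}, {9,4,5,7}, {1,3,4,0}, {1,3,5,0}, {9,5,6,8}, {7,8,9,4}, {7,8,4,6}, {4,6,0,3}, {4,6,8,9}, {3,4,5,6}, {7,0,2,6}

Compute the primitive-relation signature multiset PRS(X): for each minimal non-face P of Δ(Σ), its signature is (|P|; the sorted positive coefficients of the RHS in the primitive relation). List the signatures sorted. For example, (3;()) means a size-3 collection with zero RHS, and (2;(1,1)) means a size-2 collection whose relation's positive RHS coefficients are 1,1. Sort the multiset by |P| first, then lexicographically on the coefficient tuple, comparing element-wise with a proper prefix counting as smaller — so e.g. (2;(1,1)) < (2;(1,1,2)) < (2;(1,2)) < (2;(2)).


Minimal non-faces — 18 found among 10 rays, 22 max cones:

  {1,6}:  v_{1} + v_{6} = 0  ⟹  sig = (2;())
  {3,7}:  v_{3} + v_{7} = 0  ⟹  sig = (2;())
  {0,9}:  v_{0} + v_{9} = v_{6} + v_{7}  ⟹  sig = (2;(1,1))
  {1,8}:  v_{1} + v_{8} = v_{7} + v_{9}  ⟹  sig = (2;(1,1))
  {2,5}:  v_{2} + v_{5} = v_{6} + v_{7}  ⟹  sig = (2;(1,1))
  {3,8}:  v_{3} + v_{8} = v_{6} + v_{9}  ⟹  sig = (2;(1,1))
  {1,2}:  v_{1} + v_{2} = v_{0} + v_{4} + v_{7}  ⟹  sig = (2;(1,1,1))
  {1,9}:  v_{1} + v_{9} = v_{4} + v_{5} + v_{7}  ⟹  sig = (2;(1,1,1))
  {2,3}:  v_{2} + v_{3} = v_{0} + v_{4} + v_{6}  ⟹  sig = (2;(1,1,1))
  {3,9}:  v_{3} + v_{9} = v_{4} + v_{5} + v_{6}  ⟹  sig = (2;(1,1,1))
  {2,9}:  v_{2} + v_{9} = v_{4} + 2·v_{6} + 2·v_{7}  ⟹  sig = (2;(1,2,2))
  {2,8}:  v_{2} + v_{8} = v_{4} + 3·v_{6} + 3·v_{7}  ⟹  sig = (2;(1,3,3))
  {0,8}:  v_{0} + v_{8} = 2·v_{6} + 2·v_{7}  ⟹  sig = (2;(2,2))
  {0,4,5}:  v_{0} + v_{4} + v_{5} = 0  ⟹  sig = (3;())
  {6,7,9}:  v_{6} + v_{7} + v_{9} = v_{8}  ⟹  sig = (3;(1))
  {4,5,8}:  v_{4} + v_{5} + v_{8} = 2·v_{9}  ⟹  sig = (3;(2))
  {0,4,6,7}:  v_{0} + v_{4} + v_{6} + v_{7} = v_{2}  ⟹  sig = (4;(1))
  {4,5,6,7}:  v_{4} + v_{5} + v_{6} + v_{7} = v_{9}  ⟹  sig = (4;(1))

so the primitive-relation signature multiset is
[(2;()), (2;()), (2;(1,1)), (2;(1,1)), (2;(1,1)), (2;(1,1)), (2;(1,1,1)), (2;(1,1,1)), (2;(1,1,1)), (2;(1,1,1)), (2;(1,2,2)), (2;(1,3,3)), (2;(2,2)), (3;()), (3;(1)), (3;(2)), (4;(1)), (4;(1))]


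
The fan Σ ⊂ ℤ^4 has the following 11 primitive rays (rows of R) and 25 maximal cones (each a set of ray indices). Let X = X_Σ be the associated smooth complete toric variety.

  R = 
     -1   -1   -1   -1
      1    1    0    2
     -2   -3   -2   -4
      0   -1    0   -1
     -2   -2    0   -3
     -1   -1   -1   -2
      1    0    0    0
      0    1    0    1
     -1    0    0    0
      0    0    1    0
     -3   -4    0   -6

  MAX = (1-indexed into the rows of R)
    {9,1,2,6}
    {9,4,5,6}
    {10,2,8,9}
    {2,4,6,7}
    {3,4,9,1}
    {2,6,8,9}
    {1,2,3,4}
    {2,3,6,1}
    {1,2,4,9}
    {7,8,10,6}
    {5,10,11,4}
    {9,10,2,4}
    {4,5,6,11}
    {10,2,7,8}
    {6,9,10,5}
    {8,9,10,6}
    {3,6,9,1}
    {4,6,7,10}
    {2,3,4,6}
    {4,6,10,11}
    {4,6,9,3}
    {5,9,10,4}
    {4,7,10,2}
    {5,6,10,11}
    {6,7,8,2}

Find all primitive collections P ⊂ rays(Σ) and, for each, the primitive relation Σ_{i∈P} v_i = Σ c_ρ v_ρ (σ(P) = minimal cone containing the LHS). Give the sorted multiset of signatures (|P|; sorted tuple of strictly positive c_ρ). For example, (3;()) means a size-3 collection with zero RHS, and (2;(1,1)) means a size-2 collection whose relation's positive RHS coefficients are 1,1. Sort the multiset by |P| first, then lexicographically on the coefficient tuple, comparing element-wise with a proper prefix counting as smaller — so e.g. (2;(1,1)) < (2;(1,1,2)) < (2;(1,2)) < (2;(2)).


Σ has 25 primitive collections:

  • {4,8}:  v_{4} + v_{8} = 0  →  sig = (2;())
  • {7,9}:  v_{7} + v_{9} = 0  →  sig = (2;())
  • {1,10}:  v_{1} + v_{10} = v_{4} + v_{9}  →  sig = (2;(1,1))
  • {2,5}:  v_{2} + v_{5} = v_{4} + v_{9}  →  sig = (2;(1,1))
  • {2,11}:  v_{2} + v_{11} = v_{4} + v_{5}  →  sig = (2;(1,1))
  • {3,8}:  v_{3} + v_{8} = v_{1} + v_{6}  →  sig = (2;(1,1))
  • {1,7}:  v_{1} + v_{7} = v_{2} + v_{4} + v_{6}  →  sig = (2;(1,1,1))
  • {1,8}:  v_{1} + v_{8} = v_{2} + v_{6} + v_{9}  →  sig = (2;(1,1,1))
  • {5,7}:  v_{5} + v_{7} = v_{4} + v_{6} + v_{10}  →  sig = (2;(1,1,1))
  • {5,8}:  v_{5} + v_{8} = v_{6} + v_{9} + v_{10}  →  sig = (2;(1,1,1))
  • {8,11}:  v_{8} + v_{11} = v_{5} + v_{6} + v_{10}  →  sig = (2;(1,1,1))
  • {1,11}:  v_{1} + v_{11} = 2·v_{4} + v_{5} + v_{6} + v_{9}  →  sig = (2;(1,1,1,2))
  • {3,10}:  v_{3} + v_{10} = 2·v_{4} + v_{6} + v_{9}  →  sig = (2;(1,1,2))
  • {3,11}:  v_{3} + v_{11} = 3·v_{4} + v_{5} + 2·v_{6} + v_{9}  →  sig = (2;(1,1,2,3))
  • {1,5}:  v_{1} + v_{5} = 2·v_{4} + v_{6} + 2·v_{9}  →  sig = (2;(1,2,2))
  • {3,7}:  v_{3} + v_{7} = v_{2} + 2·v_{4} + 2·v_{6}  →  sig = (2;(1,2,2))
  • {9,11}:  v_{9} + v_{11} = 2·v_{5}  →  sig = (2;(2))
  • {7,11}:  v_{7} + v_{11} = 2·v_{4} + 2·v_{6} + 2·v_{10}  →  sig = (2;(2,2,2))
  • {3,5}:  v_{3} + v_{5} = 3·v_{4} + 2·v_{6} + 2·v_{9}  →  sig = (2;(2,2,3))
  • {2,6,10}:  v_{2} + v_{6} + v_{10} = 0  →  sig = (3;())
  • {1,4,6}:  v_{1} + v_{4} + v_{6} = v_{3}  →  sig = (3;(1))
  • {2,3,9}:  v_{2} + v_{3} + v_{9} = 2·v_{1}  →  sig = (3;(2))
  • {2,4,6,9}:  v_{2} + v_{4} + v_{6} + v_{9} = v_{1}  →  sig = (4;(1))
  • {4,5,6,10}:  v_{4} + v_{5} + v_{6} + v_{10} = v_{11}  →  sig = (4;(1))
  • {4,6,9,10}:  v_{4} + v_{6} + v_{9} + v_{10} = v_{5}  →  sig = (4;(1))

Hence PRS(X_Σ) =
{ (2;()) ×2,  (2;(1,1)) ×4,  (2;(1,1,1)) ×5,  (2;(1,1,1,2)),  (2;(1,1,2)),  (2;(1,1,2,3)),  (2;(1,2,2)) ×2,  (2;(2)),  (2;(2,2,2)),  (2;(2,2,3)),  (3;()),  (3;(1)),  (3;(2)),  (4;(1)) ×3 }


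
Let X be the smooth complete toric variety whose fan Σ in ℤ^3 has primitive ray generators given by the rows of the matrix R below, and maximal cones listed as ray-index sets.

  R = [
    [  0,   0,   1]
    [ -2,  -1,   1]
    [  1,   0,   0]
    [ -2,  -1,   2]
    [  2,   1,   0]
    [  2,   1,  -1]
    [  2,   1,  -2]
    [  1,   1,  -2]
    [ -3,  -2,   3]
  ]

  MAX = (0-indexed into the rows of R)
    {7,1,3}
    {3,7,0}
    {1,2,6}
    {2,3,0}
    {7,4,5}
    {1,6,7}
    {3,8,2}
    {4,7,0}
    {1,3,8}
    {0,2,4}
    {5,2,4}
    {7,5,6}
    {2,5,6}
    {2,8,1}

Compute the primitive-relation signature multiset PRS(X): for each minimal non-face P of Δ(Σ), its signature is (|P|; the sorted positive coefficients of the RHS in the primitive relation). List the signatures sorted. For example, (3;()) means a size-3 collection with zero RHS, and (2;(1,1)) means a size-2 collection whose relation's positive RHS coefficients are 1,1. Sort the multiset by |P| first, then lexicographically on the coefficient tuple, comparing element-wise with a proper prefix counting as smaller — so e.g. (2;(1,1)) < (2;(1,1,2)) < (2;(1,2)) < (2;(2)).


|primitive collections| = 16. Relations:

  P = {1,5}:  v_{1} + v_{5} = 0 ; sig = (2;())
  P = {3,6}:  v_{3} + v_{6} = 0 ; sig = (2;())
  P = {0,1}:  v_{0} + v_{1} = v_{3} ; sig = (2;(1))
  P = {0,5}:  v_{0} + v_{5} = v_{4} ; sig = (2;(1))
  P = {0,6}:  v_{0} + v_{6} = v_{5} ; sig = (2;(1))
  P = {1,4}:  v_{1} + v_{4} = v_{0} ; sig = (2;(1))
  P = {2,7}:  v_{2} + v_{7} = v_{6} ; sig = (2;(1))
  P = {3,5}:  v_{3} + v_{5} = v_{0} ; sig = (2;(1))
  P = {7,8}:  v_{7} + v_{8} = v_{1} ; sig = (2;(1))
  P = {5,8}:  v_{5} + v_{8} = v_{2} + v_{3} ; sig = (2;(1,1))
  P = {6,8}:  v_{6} + v_{8} = v_{1} + v_{2} ; sig = (2;(1,1))
  P = {4,8}:  v_{4} + v_{8} = v_{0} + v_{2} + v_{3} ; sig = (2;(1,1,1))
  P = {0,8}:  v_{0} + v_{8} = v_{2} + 2·v_{3} ; sig = (2;(1,2))
  P = {3,4}:  v_{3} + v_{4} = 2·v_{0} ; sig = (2;(2))
  P = {4,6}:  v_{4} + v_{6} = 2·v_{5} ; sig = (2;(2))
  P = {1,2,3}:  v_{1} + v_{2} + v_{3} = v_{8} ; sig = (3;(1))

Sorted signature multiset PRS(X):
    |P|=2: 15 collections, coeffs (), (), (1), (1), (1), (1), (1), (1), (1), (1,1), (1,1), (1,1,1), (1,2), (2), (2)
    |P|=3: 1 collection, coeffs (1)


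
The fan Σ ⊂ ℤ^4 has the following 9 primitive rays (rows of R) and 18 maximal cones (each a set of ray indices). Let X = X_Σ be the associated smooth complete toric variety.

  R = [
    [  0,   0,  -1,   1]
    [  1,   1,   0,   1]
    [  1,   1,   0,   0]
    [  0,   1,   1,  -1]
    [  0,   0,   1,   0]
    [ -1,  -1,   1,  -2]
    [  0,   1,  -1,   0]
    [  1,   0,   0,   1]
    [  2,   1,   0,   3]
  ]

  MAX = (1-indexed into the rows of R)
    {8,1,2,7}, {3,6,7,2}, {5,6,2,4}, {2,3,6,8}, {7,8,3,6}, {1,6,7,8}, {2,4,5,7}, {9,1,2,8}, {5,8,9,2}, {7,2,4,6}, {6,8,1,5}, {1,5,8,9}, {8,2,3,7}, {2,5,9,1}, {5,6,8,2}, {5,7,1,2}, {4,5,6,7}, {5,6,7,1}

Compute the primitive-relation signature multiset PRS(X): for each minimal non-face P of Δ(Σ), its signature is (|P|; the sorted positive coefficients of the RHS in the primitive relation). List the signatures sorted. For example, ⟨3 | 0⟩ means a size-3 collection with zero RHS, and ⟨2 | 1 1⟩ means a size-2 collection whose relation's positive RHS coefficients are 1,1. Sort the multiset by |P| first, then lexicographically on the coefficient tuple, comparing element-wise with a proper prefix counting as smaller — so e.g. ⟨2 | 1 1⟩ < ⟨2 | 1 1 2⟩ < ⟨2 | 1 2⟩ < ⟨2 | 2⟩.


14 minimal non-faces of Δ(Σ) (on 9 rays):

  {1,3}:  v_{1} + v_{3} = v_{7} + v_{8}  ⟹  sig = ⟨2 | 1 1⟩
  {1,4}:  v_{1} + v_{4} = v_{5} + v_{7}  ⟹  sig = ⟨2 | 1 1⟩
  {6,9}:  v_{6} + v_{9} = v_{5} + v_{8}  ⟹  sig = ⟨2 | 1 1⟩
  {3,5}:  v_{3} + v_{5} = 2·v_{2} + v_{6}  ⟹  sig = ⟨2 | 1 2⟩
  {3,9}:  v_{3} + v_{9} = 2·v_{2} + v_{8}  ⟹  sig = ⟨2 | 1 2⟩
  {4,8}:  v_{4} + v_{8} = 2·v_{2} + v_{6}  ⟹  sig = ⟨2 | 1 2⟩
  {4,9}:  v_{4} + v_{9} = 2·v_{2} + v_{5}  ⟹  sig = ⟨2 | 1 2⟩
  {7,9}:  v_{7} + v_{9} = v_{1} + 2·v_{2}  ⟹  sig = ⟨2 | 1 2⟩
  {3,4}:  v_{3} + v_{4} = 3·v_{2} + 2·v_{6} + v_{7}  ⟹  sig = ⟨2 | 1 2 3⟩
  {1,2,6}:  v_{1} + v_{2} + v_{6} = 0  ⟹  sig = ⟨3 | 0⟩
  {5,7,8}:  v_{5} + v_{7} + v_{8} = v_{2}  ⟹  sig = ⟨3 | 1⟩
  {1,2,5,8}:  v_{1} + v_{2} + v_{5} + v_{8} = v_{9}  ⟹  sig = ⟨4 | 1⟩
  {2,5,6,7}:  v_{2} + v_{5} + v_{6} + v_{7} = v_{4}  ⟹  sig = ⟨4 | 1⟩
  {2,6,7,8}:  v_{2} + v_{6} + v_{7} + v_{8} = v_{3}  ⟹  sig = ⟨4 | 1⟩

Signatures (|P|; sorted positive RHS coefficients), sorted:
    ⟨2 | 1 1⟩
    ⟨2 | 1 1⟩
    ⟨2 | 1 1⟩
    ⟨2 | 1 2⟩
    ⟨2 | 1 2⟩
    ⟨2 | 1 2⟩
    ⟨2 | 1 2⟩
    ⟨2 | 1 2⟩
    ⟨2 | 1 2 3⟩
    ⟨3 | 0⟩
    ⟨3 | 1⟩
    ⟨4 | 1⟩
    ⟨4 | 1⟩
    ⟨4 | 1⟩


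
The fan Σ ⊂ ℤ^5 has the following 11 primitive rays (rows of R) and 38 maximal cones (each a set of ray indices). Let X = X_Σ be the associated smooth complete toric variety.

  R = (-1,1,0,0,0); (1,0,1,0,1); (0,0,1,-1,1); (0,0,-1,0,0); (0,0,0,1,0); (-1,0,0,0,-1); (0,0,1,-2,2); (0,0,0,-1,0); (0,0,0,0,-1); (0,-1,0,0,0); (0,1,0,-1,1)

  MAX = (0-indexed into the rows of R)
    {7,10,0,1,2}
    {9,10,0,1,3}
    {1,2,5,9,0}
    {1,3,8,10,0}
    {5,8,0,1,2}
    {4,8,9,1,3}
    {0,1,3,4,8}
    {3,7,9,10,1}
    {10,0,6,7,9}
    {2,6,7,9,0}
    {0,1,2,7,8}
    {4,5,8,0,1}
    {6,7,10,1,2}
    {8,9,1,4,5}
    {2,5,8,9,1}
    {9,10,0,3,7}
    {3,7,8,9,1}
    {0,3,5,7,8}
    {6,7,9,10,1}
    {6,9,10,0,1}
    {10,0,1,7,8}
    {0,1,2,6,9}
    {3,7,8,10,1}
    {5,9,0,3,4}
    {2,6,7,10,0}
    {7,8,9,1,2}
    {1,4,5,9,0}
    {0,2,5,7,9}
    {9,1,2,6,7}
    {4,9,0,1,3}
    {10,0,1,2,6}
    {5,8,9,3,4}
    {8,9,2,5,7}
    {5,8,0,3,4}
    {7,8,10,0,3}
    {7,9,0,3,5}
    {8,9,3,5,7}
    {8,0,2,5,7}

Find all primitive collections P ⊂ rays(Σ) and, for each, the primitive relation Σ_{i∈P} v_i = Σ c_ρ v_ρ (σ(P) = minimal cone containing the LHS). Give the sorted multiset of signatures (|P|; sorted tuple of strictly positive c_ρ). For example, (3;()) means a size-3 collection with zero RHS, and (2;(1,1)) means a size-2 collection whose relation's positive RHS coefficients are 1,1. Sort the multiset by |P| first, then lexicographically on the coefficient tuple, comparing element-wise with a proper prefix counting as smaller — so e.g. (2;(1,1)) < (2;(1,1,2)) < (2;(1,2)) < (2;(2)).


18 minimal non-faces of Δ(Σ) (on 11 rays):

  P = {4,7}:  v_{4} + v_{7} = 0 — sig = (2;())
  P = {2,3}:  v_{2} + v_{3} = v_{9} + v_{10} — sig = (2;(1,1))
  P = {5,10}:  v_{5} + v_{10} = v_{0} + v_{7} — sig = (2;(1,1))
  P = {6,8}:  v_{6} + v_{8} = v_{2} + v_{7} — sig = (2;(1,1))
  P = {2,4}:  v_{2} + v_{4} = v_{0} + v_{1} + v_{9} — sig = (2;(1,1,1))
  P = {4,10}:  v_{4} + v_{10} = v_{0} + v_{1} + v_{3} — sig = (2;(1,1,1))
  P = {5,6}:  v_{5} + v_{6} = v_{0} + v_{2} + v_{7} + v_{9} — sig = (2;(1,1,1,1))
  P = {4,6}:  v_{4} + v_{6} = v_{0} + v_{1} + 2·v_{9} + v_{10} — sig = (2;(1,1,1,2))
  P = {3,6}:  v_{3} + v_{6} = 2·v_{9} + 2·v_{10} — sig = (2;(2,2))
  P = {1,3,5}:  v_{1} + v_{3} + v_{5} = 0 — sig = (3;())
  P = {0,8,9}:  v_{0} + v_{8} + v_{9} = v_{5} — sig = (3;(1))
  P = {2,9,10}:  v_{2} + v_{9} + v_{10} = v_{6} — sig = (3;(1))
  P = {8,9,10}:  v_{8} + v_{9} + v_{10} = v_{7} — sig = (3;(1))
  P = {1,5,7}:  v_{1} + v_{5} + v_{7} = v_{2} + v_{8} — sig = (3;(1,1))
  P = {2,8,10}:  v_{2} + v_{8} + v_{10} = v_{0} + v_{1} + 2·v_{7} — sig = (3;(1,1,2))
  P = {0,1,3,7}:  v_{0} + v_{1} + v_{3} + v_{7} = v_{10} — sig = (4;(1))
  P = {0,1,7,9}:  v_{0} + v_{1} + v_{7} + v_{9} = v_{2} — sig = (4;(1))
  P = {0,1,6,7}:  v_{0} + v_{1} + v_{6} + v_{7} = 2·v_{2} + v_{10} — sig = (4;(1,2))

Signatures (|P|; sorted positive RHS coefficients), sorted:
    |P|=2: 9 collections, coeffs (), (1,1), (1,1), (1,1), (1,1,1), (1,1,1), (1,1,1,1), (1,1,1,2), (2,2)
    |P|=3: 6 collections, coeffs (), (1), (1), (1), (1,1), (1,1,2)
    |P|=4: 3 collections, coeffs (1), (1), (1,2)


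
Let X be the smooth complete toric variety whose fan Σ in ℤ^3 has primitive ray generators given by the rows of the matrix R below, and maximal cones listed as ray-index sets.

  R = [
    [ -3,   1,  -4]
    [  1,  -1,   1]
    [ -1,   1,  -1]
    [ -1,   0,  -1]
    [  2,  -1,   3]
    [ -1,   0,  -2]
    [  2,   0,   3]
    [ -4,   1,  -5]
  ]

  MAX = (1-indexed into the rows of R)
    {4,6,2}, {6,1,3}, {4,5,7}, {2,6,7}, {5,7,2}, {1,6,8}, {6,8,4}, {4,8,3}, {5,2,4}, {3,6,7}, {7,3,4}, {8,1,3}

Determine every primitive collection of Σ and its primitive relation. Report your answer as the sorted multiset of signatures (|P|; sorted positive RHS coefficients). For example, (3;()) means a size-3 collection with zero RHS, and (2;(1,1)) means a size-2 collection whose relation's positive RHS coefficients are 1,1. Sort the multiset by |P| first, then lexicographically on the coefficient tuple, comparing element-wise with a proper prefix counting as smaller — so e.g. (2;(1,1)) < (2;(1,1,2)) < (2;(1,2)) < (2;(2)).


|primitive collections| = 14. Relations:

  • {2,3}:  v_{2} + v_{3} = 0  so sig = (2;())
  • {1,4}:  v_{1} + v_{4} = v_{8}  so sig = (2;(1))
  • {1,5}:  v_{1} + v_{5} = v_{4}  so sig = (2;(1))
  • {1,7}:  v_{1} + v_{7} = v_{3}  so sig = (2;(1))
  • {5,6}:  v_{5} + v_{6} = v_{2}  so sig = (2;(1))
  • {1,2}:  v_{1} + v_{2} = v_{4} + v_{6}  so sig = (2;(1,1))
  • {3,5}:  v_{3} + v_{5} = v_{4} + v_{7}  so sig = (2;(1,1))
  • {7,8}:  v_{7} + v_{8} = v_{3} + v_{4}  so sig = (2;(1,1))
  • {2,8}:  v_{2} + v_{8} = 2·v_{4} + v_{6}  so sig = (2;(1,2))
  • {5,8}:  v_{5} + v_{8} = 2·v_{4}  so sig = (2;(2))
  • {4,6,7}:  v_{4} + v_{6} + v_{7} = 0  so sig = (3;())
  • {2,4,7}:  v_{2} + v_{4} + v_{7} = v_{5}  so sig = (3;(1))
  • {3,4,6}:  v_{3} + v_{4} + v_{6} = v_{1}  so sig = (3;(1))
  • {3,6,8}:  v_{3} + v_{6} + v_{8} = 2·v_{1}  so sig = (3;(2))

Sorted signature multiset PRS(X):
{ (2;()),  (2;(1)) ×4,  (2;(1,1)) ×3,  (2;(1,2)),  (2;(2)),  (3;()),  (3;(1)) ×2,  (3;(2)) }
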